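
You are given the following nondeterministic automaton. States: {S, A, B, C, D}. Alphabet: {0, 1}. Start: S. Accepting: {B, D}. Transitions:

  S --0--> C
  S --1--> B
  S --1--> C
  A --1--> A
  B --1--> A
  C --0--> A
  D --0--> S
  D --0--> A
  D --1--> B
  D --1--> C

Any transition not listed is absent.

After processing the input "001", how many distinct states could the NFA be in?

Start in {S}.
Read '0': S→{C}; now {C}.
Read '0': C→{A}; now {A}.
Read '1': A→{A}; now {A}.
That set has 1 state.

1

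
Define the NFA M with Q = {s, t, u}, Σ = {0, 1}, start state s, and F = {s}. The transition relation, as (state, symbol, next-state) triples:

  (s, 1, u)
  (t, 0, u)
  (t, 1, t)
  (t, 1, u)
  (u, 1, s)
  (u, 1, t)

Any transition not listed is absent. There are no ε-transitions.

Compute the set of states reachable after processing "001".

Start in {s}.
Read '0': s→∅; now ∅.
The set is empty and remains empty for the remaining 2 symbols.

∅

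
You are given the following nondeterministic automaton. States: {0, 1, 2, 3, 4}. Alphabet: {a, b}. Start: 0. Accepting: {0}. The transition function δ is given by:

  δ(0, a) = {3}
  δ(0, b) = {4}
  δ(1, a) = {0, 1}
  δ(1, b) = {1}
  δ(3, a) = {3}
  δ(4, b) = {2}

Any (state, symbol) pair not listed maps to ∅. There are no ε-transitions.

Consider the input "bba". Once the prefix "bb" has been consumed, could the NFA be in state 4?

No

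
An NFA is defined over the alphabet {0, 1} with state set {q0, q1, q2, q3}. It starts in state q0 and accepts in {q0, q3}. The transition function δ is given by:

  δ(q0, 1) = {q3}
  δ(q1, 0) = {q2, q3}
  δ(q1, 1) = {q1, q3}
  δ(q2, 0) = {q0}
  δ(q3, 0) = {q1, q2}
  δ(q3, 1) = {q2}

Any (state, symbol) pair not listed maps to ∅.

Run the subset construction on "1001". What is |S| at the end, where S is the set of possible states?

Start in {q0}.
Read '1': {q0} → {q3}.
Read '0': {q3} → {q1, q2}.
Read '0': {q1, q2} → {q0, q2, q3}.
Read '1': {q0, q2, q3} → {q2, q3}.
That set has 2 states.

2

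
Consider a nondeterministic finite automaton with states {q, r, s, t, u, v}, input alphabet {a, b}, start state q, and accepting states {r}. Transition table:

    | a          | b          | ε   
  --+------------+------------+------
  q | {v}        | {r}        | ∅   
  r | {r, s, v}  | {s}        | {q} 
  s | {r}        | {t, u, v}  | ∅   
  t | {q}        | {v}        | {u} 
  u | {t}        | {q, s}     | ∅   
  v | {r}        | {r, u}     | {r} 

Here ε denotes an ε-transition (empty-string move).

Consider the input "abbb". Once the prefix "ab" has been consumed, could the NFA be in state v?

Start in {q}.
Read 'a': q→{v}; union {v}; ε-closure = {q, r, v}.
Read 'b': q→{r}, r→{s}, v→{r, u}; union {r, s, u}; ε-closure = {q, r, s, u}.
State v is not in {q, r, s, u}.

No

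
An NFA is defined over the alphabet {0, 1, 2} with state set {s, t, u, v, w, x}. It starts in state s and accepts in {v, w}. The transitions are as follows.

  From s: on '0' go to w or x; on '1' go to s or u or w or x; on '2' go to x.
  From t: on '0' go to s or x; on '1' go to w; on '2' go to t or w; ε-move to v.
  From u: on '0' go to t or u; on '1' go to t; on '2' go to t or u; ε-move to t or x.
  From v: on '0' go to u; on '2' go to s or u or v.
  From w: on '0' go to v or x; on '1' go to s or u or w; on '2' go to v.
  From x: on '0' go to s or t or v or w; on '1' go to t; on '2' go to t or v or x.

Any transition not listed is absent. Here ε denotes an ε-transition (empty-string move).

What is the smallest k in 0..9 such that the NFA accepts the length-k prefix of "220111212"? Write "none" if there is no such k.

2

Start in {s}.
Read '2': s→{x}; now {x}.
Read '2': x→{t, v, x}; now {t, v, x}.
None of the earlier sets intersect F, but {t, v, x} does.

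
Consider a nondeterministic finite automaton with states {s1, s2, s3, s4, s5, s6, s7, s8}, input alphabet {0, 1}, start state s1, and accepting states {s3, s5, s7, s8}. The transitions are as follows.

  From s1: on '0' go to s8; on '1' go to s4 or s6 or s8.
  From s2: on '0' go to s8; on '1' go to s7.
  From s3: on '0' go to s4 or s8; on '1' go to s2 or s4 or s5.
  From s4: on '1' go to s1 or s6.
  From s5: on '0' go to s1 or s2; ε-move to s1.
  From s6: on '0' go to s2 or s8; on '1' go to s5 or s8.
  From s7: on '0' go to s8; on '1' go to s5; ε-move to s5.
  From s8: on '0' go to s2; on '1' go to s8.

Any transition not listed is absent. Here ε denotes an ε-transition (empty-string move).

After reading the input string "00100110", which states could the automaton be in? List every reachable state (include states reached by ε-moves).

{s1, s2, s8}

Start in {s1}.
Read '0': {s1} → {s8}.
Read '0': {s8} → {s2}.
Read '1': {s2} → {s1, s5, s7}.
Read '0': {s1, s5, s7} → {s1, s2, s8}.
Read '0': {s1, s2, s8} → {s2, s8}.
Read '1': {s2, s8} → {s1, s5, s7, s8}.
Read '1': {s1, s5, s7, s8} → {s1, s4, s5, s6, s8}.
Read '0': {s1, s4, s5, s6, s8} → {s1, s2, s8}.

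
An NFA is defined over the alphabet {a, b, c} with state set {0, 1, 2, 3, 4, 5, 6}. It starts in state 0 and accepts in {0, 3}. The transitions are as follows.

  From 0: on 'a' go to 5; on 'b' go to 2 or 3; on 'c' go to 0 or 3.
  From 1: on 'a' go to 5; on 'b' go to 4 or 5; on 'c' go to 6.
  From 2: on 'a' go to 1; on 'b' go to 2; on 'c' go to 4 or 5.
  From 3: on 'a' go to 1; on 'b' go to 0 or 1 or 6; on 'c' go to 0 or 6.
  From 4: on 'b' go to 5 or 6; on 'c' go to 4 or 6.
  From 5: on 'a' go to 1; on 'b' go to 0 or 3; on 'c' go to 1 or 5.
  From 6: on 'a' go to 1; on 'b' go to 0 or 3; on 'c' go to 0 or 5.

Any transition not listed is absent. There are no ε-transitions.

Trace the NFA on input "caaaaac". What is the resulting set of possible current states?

Start in {0}.
Read 'c': 0→{0, 3}; now {0, 3}.
Read 'a': 0→{5}, 3→{1}; now {1, 5}.
Read 'a': 1→{5}, 5→{1}; now {1, 5}.
Read 'a': 1→{5}, 5→{1}; now {1, 5}.
Read 'a': 1→{5}, 5→{1}; now {1, 5}.
Read 'a': 1→{5}, 5→{1}; now {1, 5}.
Read 'c': 1→{6}, 5→{1, 5}; now {1, 5, 6}.

{1, 5, 6}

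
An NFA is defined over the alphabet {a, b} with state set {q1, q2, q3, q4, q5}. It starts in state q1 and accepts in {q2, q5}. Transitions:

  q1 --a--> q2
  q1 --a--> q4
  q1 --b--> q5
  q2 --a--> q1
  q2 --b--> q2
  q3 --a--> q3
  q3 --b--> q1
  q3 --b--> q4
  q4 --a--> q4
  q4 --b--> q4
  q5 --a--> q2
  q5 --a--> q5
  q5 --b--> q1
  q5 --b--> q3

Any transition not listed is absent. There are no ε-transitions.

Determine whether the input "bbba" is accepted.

Yes

Start in {q1}.
Read 'b': q1→{q5}; now {q5}.
Read 'b': q5→{q1, q3}; now {q1, q3}.
Read 'b': q1→{q5}, q3→{q1, q4}; now {q1, q4, q5}.
Read 'a': q1→{q2, q4}, q4→{q4}, q5→{q2, q5}; now {q2, q4, q5}.
The final set {q2, q4, q5} contains the accepting states q2, q5.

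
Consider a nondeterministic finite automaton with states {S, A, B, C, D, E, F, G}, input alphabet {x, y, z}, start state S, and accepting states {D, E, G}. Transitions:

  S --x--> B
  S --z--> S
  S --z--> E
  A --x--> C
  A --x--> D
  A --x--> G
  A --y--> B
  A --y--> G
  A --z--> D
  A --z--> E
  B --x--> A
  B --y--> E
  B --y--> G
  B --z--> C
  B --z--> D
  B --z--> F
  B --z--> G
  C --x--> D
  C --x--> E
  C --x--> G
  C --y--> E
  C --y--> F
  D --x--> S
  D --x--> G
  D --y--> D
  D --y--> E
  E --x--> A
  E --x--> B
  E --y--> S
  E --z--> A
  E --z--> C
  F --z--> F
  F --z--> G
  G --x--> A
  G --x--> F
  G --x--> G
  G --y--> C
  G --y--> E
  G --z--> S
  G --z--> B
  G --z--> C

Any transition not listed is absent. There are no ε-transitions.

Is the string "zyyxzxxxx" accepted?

Start in {S}.
Read 'z': S→{S, E}; now {S, E}.
Read 'y': S→∅, E→{S}; now {S}.
Read 'y': S→∅; now ∅.
The set is empty and remains empty for the remaining 6 symbols.
The final set ∅ contains no accepting state.

No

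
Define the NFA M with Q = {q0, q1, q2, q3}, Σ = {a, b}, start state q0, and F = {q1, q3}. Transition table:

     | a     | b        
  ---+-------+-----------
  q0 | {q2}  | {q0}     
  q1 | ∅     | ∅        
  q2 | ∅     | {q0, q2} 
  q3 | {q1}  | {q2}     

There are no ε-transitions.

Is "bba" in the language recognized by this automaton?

Start in {q0}.
Read 'b': q0→{q0}; now {q0}.
Read 'b': q0→{q0}; now {q0}.
Read 'a': q0→{q2}; now {q2}.
The final set {q2} contains no accepting state.

No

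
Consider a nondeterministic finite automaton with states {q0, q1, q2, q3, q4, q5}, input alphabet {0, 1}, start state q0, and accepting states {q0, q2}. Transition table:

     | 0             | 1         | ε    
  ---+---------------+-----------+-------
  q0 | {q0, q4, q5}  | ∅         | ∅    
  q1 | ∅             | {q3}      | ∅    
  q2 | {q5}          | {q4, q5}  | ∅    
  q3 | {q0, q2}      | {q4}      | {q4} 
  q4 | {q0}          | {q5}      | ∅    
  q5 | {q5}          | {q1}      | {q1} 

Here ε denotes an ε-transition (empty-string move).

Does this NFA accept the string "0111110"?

Yes

Start in {q0}.
Read '0': q0→{q0, q4, q5}; union {q0, q4, q5}; ε-closure = {q0, q1, q4, q5}.
Read '1': q0→∅, q1→{q3}, q4→{q5}, q5→{q1}; union {q1, q3, q5}; ε-closure = {q1, q3, q4, q5}.
Read '1': q1→{q3}, q3→{q4}, q4→{q5}, q5→{q1}; now {q1, q3, q4, q5}.
Read '1': q1→{q3}, q3→{q4}, q4→{q5}, q5→{q1}; now {q1, q3, q4, q5}.
Read '1': q1→{q3}, q3→{q4}, q4→{q5}, q5→{q1}; now {q1, q3, q4, q5}.
Read '1': q1→{q3}, q3→{q4}, q4→{q5}, q5→{q1}; now {q1, q3, q4, q5}.
Read '0': q1→∅, q3→{q0, q2}, q4→{q0}, q5→{q5}; union {q0, q2, q5}; ε-closure = {q0, q1, q2, q5}.
The final set {q0, q1, q2, q5} contains the accepting states q0, q2.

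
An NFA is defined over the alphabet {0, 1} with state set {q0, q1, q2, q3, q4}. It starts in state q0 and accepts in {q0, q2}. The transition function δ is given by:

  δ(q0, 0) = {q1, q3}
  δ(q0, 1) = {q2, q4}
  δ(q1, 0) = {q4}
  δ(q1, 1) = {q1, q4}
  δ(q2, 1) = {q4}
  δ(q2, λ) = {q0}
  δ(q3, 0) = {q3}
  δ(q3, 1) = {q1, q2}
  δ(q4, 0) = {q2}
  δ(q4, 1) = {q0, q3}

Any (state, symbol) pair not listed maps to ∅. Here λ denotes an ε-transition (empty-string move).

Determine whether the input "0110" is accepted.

Start in {q0}.
Read '0': q0→{q1, q3}; now {q1, q3}.
Read '1': q1→{q1, q4}, q3→{q1, q2}; union {q1, q2, q4}; ε-closure = {q0, q1, q2, q4}.
Read '1': q0→{q2, q4}, q1→{q1, q4}, q2→{q4}, q4→{q0, q3}; now {q0, q1, q2, q3, q4}.
Read '0': q0→{q1, q3}, q1→{q4}, q2→∅, q3→{q3}, q4→{q2}; union {q1, q2, q3, q4}; ε-closure = {q0, q1, q2, q3, q4}.
The final set {q0, q1, q2, q3, q4} contains the accepting states q0, q2.

Yes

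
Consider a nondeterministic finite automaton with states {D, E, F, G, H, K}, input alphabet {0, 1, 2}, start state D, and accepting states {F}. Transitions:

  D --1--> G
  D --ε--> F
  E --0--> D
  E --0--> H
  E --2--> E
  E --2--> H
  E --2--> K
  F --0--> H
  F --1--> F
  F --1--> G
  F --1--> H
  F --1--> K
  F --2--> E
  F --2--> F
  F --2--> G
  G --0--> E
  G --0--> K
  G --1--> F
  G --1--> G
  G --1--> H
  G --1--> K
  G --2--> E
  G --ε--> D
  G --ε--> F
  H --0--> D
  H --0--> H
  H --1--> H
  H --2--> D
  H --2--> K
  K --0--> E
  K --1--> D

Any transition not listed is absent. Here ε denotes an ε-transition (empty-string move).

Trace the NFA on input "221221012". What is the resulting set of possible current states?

Start: ε-closure({D}) = {D, F}.
Read '2': D→∅, F→{E, F, G}; union {E, F, G}; ε-closure = {D, E, F, G}.
Read '2': D→∅, E→{E, H, K}, F→{E, F, G}, G→{E}; union {E, F, G, H, K}; ε-closure = {D, E, F, G, H, K}.
Read '1': D→{G}, E→∅, F→{F, G, H, K}, G→{F, G, H, K}, H→{H}, K→{D}; now {D, F, G, H, K}.
Read '2': D→∅, F→{E, F, G}, G→{E}, H→{D, K}, K→∅; now {D, E, F, G, K}.
Read '2': D→∅, E→{E, H, K}, F→{E, F, G}, G→{E}, K→∅; union {E, F, G, H, K}; ε-closure = {D, E, F, G, H, K}.
Read '1': D→{G}, E→∅, F→{F, G, H, K}, G→{F, G, H, K}, H→{H}, K→{D}; now {D, F, G, H, K}.
Read '0': D→∅, F→{H}, G→{E, K}, H→{D, H}, K→{E}; union {D, E, H, K}; ε-closure = {D, E, F, H, K}.
Read '1': D→{G}, E→∅, F→{F, G, H, K}, H→{H}, K→{D}; now {D, F, G, H, K}.
Read '2': D→∅, F→{E, F, G}, G→{E}, H→{D, K}, K→∅; now {D, E, F, G, K}.

{D, E, F, G, K}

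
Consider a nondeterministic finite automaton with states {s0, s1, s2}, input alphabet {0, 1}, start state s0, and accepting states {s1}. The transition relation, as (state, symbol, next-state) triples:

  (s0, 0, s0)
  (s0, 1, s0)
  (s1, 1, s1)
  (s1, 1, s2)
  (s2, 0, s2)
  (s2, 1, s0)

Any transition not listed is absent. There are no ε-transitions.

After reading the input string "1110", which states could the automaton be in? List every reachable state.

Start in {s0}.
Read '1': {s0} → {s0}.
Read '1': {s0} → {s0}.
Read '1': {s0} → {s0}.
Read '0': {s0} → {s0}.

{s0}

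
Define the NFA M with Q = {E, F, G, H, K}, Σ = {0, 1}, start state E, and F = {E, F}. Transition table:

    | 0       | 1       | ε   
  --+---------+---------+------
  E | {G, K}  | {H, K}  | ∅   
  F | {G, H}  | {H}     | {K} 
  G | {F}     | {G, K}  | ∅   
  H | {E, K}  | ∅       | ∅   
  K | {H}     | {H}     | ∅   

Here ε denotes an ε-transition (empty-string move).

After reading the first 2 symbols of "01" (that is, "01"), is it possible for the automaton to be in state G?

Yes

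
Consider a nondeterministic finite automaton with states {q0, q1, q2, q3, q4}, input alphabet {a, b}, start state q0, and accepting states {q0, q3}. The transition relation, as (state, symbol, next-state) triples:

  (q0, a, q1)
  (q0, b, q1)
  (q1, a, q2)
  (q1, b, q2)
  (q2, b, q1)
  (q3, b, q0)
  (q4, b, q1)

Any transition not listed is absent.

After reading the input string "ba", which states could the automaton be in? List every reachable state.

{q2}

Start in {q0}.
Read 'b': q0→{q1}; now {q1}.
Read 'a': q1→{q2}; now {q2}.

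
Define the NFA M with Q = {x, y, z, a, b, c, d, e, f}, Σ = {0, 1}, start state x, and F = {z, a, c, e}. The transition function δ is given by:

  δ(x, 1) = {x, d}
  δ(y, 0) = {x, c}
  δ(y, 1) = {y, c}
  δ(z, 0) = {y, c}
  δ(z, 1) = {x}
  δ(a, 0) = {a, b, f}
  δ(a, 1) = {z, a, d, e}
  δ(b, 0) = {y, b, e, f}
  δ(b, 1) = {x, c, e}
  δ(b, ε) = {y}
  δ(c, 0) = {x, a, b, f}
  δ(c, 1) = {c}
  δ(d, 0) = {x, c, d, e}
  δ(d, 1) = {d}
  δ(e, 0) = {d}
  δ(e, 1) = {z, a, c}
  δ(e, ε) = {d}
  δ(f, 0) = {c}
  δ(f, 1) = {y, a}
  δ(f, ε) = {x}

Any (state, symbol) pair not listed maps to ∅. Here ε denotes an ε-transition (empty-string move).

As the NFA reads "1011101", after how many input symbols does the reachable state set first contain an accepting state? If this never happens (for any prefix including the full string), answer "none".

2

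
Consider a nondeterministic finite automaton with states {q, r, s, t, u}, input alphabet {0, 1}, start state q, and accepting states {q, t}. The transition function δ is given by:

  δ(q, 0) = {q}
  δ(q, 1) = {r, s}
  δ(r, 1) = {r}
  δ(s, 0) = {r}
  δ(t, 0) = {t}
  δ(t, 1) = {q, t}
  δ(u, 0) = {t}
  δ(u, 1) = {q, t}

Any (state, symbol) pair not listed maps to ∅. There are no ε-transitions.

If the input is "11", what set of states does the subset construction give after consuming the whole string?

Start in {q}.
Read '1': q→{r, s}; now {r, s}.
Read '1': r→{r}, s→∅; now {r}.

{r}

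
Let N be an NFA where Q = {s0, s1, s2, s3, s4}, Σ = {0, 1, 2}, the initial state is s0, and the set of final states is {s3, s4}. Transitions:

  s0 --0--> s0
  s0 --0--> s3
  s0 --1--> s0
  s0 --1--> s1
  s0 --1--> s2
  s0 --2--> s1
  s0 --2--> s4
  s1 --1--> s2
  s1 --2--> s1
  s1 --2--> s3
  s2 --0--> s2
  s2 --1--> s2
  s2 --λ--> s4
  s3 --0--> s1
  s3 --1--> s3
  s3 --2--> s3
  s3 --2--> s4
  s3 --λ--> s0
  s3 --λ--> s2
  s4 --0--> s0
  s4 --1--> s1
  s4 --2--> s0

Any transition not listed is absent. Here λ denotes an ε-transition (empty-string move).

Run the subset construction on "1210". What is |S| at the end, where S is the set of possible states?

Start in {s0}.
Read '1': {s0} → {s0, s1, s2, s4}.
Read '2': {s0, s1, s2, s4} → {s0, s1, s2, s3, s4}.
Read '1': {s0, s1, s2, s3, s4} → {s0, s1, s2, s3, s4}.
Read '0': {s0, s1, s2, s3, s4} → {s0, s1, s2, s3, s4}.
That set has 5 states.

5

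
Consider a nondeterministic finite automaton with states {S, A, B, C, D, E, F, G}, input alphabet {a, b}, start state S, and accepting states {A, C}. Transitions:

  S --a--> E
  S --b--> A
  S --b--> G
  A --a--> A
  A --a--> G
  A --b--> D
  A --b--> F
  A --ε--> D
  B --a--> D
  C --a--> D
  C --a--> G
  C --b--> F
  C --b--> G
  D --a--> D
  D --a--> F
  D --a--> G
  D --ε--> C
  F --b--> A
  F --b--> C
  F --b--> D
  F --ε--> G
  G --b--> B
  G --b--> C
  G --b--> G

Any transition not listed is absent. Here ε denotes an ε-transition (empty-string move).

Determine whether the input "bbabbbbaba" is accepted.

Start in {S}.
Read 'b': S→{A, G}; union {A, G}; ε-closure = {A, C, D, G}.
Read 'b': A→{D, F}, C→{F, G}, D→∅, G→{B, C, G}; now {B, C, D, F, G}.
Read 'a': B→{D}, C→{D, G}, D→{D, F, G}, F→∅, G→∅; union {D, F, G}; ε-closure = {C, D, F, G}.
Read 'b': C→{F, G}, D→∅, F→{A, C, D}, G→{B, C, G}; now {A, B, C, D, F, G}.
Read 'b': A→{D, F}, B→∅, C→{F, G}, D→∅, F→{A, C, D}, G→{B, C, G}; now {A, B, C, D, F, G}.
Read 'b': A→{D, F}, B→∅, C→{F, G}, D→∅, F→{A, C, D}, G→{B, C, G}; now {A, B, C, D, F, G}.
Read 'b': A→{D, F}, B→∅, C→{F, G}, D→∅, F→{A, C, D}, G→{B, C, G}; now {A, B, C, D, F, G}.
Read 'a': A→{A, G}, B→{D}, C→{D, G}, D→{D, F, G}, F→∅, G→∅; union {A, D, F, G}; ε-closure = {A, C, D, F, G}.
Read 'b': A→{D, F}, C→{F, G}, D→∅, F→{A, C, D}, G→{B, C, G}; now {A, B, C, D, F, G}.
Read 'a': A→{A, G}, B→{D}, C→{D, G}, D→{D, F, G}, F→∅, G→∅; union {A, D, F, G}; ε-closure = {A, C, D, F, G}.
The final set {A, C, D, F, G} contains the accepting states A, C.

Yes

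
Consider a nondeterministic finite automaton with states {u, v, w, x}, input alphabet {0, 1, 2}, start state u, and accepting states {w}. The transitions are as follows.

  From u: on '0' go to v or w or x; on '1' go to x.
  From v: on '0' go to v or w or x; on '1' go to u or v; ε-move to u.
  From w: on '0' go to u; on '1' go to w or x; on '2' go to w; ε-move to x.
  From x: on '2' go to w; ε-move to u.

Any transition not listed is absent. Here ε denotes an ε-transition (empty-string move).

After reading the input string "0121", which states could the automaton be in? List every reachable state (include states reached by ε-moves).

{u, w, x}

Start in {u}.
Read '0': u→{v, w, x}; union {v, w, x}; ε-closure = {u, v, w, x}.
Read '1': u→{x}, v→{u, v}, w→{w, x}, x→∅; now {u, v, w, x}.
Read '2': u→∅, v→∅, w→{w}, x→{w}; union {w}; ε-closure = {u, w, x}.
Read '1': u→{x}, w→{w, x}, x→∅; union {w, x}; ε-closure = {u, w, x}.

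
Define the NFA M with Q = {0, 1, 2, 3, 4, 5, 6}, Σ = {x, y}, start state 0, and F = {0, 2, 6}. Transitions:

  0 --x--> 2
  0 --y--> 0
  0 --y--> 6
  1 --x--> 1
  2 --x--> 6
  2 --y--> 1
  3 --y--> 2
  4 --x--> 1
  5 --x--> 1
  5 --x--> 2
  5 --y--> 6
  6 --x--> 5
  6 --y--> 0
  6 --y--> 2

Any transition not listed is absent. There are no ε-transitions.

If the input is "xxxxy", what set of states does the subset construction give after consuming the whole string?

{1}

Start in {0}.
Read 'x': 0→{2}; now {2}.
Read 'x': 2→{6}; now {6}.
Read 'x': 6→{5}; now {5}.
Read 'x': 5→{1, 2}; now {1, 2}.
Read 'y': 1→∅, 2→{1}; now {1}.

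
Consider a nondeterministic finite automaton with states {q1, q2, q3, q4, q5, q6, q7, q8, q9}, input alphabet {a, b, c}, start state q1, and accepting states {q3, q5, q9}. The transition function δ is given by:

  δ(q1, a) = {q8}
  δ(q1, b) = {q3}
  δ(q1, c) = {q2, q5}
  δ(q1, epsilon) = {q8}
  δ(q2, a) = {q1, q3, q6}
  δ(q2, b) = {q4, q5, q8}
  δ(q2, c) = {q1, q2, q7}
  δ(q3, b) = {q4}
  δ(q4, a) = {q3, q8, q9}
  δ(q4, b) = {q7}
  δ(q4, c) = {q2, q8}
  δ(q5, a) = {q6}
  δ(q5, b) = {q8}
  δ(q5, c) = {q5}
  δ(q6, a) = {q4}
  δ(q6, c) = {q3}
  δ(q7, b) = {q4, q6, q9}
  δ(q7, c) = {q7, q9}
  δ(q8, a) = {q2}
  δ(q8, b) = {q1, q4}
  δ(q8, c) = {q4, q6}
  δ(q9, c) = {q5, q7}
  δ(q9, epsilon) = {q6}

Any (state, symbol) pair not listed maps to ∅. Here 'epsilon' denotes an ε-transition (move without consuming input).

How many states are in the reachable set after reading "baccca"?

7

Start: ε-closure({q1}) = {q1, q8}.
Read 'b': q1→{q3}, q8→{q1, q4}; union {q1, q3, q4}; ε-closure = {q1, q3, q4, q8}.
Read 'a': q1→{q8}, q3→∅, q4→{q3, q8, q9}, q8→{q2}; union {q2, q3, q8, q9}; ε-closure = {q2, q3, q6, q8, q9}.
Read 'c': q2→{q1, q2, q7}, q3→∅, q6→{q3}, q8→{q4, q6}, q9→{q5, q7}; union {q1, q2, q3, q4, q5, q6, q7}; ε-closure = {q1, q2, q3, q4, q5, q6, q7, q8}.
Read 'c': q1→{q2, q5}, q2→{q1, q2, q7}, q3→∅, q4→{q2, q8}, q5→{q5}, q6→{q3}, q7→{q7, q9}, q8→{q4, q6}; now {q1, q2, q3, q4, q5, q6, q7, q8, q9}.
Read 'c': q1→{q2, q5}, q2→{q1, q2, q7}, q3→∅, q4→{q2, q8}, q5→{q5}, q6→{q3}, q7→{q7, q9}, q8→{q4, q6}, q9→{q5, q7}; now {q1, q2, q3, q4, q5, q6, q7, q8, q9}.
Read 'a': q1→{q8}, q2→{q1, q3, q6}, q3→∅, q4→{q3, q8, q9}, q5→{q6}, q6→{q4}, q7→∅, q8→{q2}, q9→∅; now {q1, q2, q3, q4, q6, q8, q9}.
That set has 7 states.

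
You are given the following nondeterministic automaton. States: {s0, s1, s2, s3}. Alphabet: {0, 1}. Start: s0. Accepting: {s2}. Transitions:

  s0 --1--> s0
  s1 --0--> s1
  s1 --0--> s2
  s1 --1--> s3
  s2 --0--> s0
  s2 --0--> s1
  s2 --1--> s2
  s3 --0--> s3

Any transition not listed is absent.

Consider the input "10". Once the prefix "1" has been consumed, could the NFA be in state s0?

Yes

Start in {s0}.
Read '1': s0→{s0}; now {s0}.
State s0 is in {s0}.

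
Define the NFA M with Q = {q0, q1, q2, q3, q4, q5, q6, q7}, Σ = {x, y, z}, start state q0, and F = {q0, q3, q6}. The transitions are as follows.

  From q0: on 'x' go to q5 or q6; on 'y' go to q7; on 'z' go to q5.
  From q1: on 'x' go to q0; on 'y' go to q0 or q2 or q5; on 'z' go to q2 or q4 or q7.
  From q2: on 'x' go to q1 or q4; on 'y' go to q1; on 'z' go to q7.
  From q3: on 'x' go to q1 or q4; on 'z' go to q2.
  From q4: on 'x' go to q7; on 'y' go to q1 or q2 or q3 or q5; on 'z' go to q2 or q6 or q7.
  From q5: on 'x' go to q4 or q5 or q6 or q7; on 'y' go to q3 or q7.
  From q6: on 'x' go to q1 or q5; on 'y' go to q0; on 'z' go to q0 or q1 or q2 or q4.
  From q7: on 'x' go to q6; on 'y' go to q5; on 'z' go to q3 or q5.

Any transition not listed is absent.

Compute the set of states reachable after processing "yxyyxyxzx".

{q0, q1, q4, q5, q6, q7}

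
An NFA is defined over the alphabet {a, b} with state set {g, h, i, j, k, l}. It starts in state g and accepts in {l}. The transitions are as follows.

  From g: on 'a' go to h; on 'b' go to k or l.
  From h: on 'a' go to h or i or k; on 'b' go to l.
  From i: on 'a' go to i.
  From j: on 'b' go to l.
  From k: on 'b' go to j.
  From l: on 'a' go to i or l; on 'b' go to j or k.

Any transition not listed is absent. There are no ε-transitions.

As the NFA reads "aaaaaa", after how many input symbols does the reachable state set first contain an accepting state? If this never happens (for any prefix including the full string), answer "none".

Start in {g}.
Read 'a': g→{h}; now {h}.
Read 'a': h→{h, i, k}; now {h, i, k}.
Read 'a': h→{h, i, k}, i→{i}, k→∅; now {h, i, k}.
Read 'a': h→{h, i, k}, i→{i}, k→∅; now {h, i, k}.
Read 'a': h→{h, i, k}, i→{i}, k→∅; now {h, i, k}.
Read 'a': h→{h, i, k}, i→{i}, k→∅; now {h, i, k}.
No reachable set along the way intersects F.

none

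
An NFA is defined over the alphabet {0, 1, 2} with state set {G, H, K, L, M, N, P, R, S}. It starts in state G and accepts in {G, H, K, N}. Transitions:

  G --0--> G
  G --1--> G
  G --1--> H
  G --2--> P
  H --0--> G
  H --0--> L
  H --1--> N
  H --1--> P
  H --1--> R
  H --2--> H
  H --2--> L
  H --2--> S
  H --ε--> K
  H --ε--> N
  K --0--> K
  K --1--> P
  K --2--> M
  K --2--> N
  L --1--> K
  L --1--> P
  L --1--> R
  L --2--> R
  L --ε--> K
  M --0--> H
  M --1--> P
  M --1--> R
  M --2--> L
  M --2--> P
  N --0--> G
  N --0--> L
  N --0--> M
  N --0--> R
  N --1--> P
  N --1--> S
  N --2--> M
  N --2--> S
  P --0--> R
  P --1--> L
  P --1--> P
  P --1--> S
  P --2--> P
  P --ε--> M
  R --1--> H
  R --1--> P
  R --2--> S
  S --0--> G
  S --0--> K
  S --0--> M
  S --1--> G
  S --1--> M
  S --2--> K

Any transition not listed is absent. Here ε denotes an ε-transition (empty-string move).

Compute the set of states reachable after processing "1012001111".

Start in {G}.
Read '1': G→{G, H}; union {G, H}; ε-closure = {G, H, K, N}.
Read '0': G→{G}, H→{G, L}, K→{K}, N→{G, L, M, R}; now {G, K, L, M, R}.
Read '1': G→{G, H}, K→{P}, L→{K, P, R}, M→{P, R}, R→{H, P}; union {G, H, K, P, R}; ε-closure = {G, H, K, M, N, P, R}.
Read '2': G→{P}, H→{H, L, S}, K→{M, N}, M→{L, P}, N→{M, S}, P→{P}, R→{S}; union {H, L, M, N, P, S}; ε-closure = {H, K, L, M, N, P, S}.
Read '0': H→{G, L}, K→{K}, L→∅, M→{H}, N→{G, L, M, R}, P→{R}, S→{G, K, M}; union {G, H, K, L, M, R}; ε-closure = {G, H, K, L, M, N, R}.
Read '0': G→{G}, H→{G, L}, K→{K}, L→∅, M→{H}, N→{G, L, M, R}, R→∅; union {G, H, K, L, M, R}; ε-closure = {G, H, K, L, M, N, R}.
Read '1': G→{G, H}, H→{N, P, R}, K→{P}, L→{K, P, R}, M→{P, R}, N→{P, S}, R→{H, P}; union {G, H, K, N, P, R, S}; ε-closure = {G, H, K, M, N, P, R, S}.
Read '1': G→{G, H}, H→{N, P, R}, K→{P}, M→{P, R}, N→{P, S}, P→{L, P, S}, R→{H, P}, S→{G, M}; union {G, H, L, M, N, P, R, S}; ε-closure = {G, H, K, L, M, N, P, R, S}.
Read '1': G→{G, H}, H→{N, P, R}, K→{P}, L→{K, P, R}, M→{P, R}, N→{P, S}, P→{L, P, S}, R→{H, P}, S→{G, M}; now {G, H, K, L, M, N, P, R, S}.
Read '1': G→{G, H}, H→{N, P, R}, K→{P}, L→{K, P, R}, M→{P, R}, N→{P, S}, P→{L, P, S}, R→{H, P}, S→{G, M}; now {G, H, K, L, M, N, P, R, S}.

{G, H, K, L, M, N, P, R, S}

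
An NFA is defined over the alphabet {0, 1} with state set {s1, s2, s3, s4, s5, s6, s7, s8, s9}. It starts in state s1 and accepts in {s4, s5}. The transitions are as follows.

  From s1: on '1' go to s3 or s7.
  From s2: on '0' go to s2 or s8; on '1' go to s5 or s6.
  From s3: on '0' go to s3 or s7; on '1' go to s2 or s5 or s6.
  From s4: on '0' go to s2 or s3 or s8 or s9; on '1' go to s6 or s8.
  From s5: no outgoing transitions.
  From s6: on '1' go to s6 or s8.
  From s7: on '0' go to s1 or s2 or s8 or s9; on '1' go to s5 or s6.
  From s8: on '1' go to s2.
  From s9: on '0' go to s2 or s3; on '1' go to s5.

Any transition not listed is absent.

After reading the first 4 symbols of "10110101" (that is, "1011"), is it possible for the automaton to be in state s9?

No

Start in {s1}.
Read '1': {s1} → {s3, s7}.
Read '0': {s3, s7} → {s1, s2, s3, s7, s8, s9}.
Read '1': {s1, s2, s3, s7, s8, s9} → {s2, s3, s5, s6, s7}.
Read '1': {s2, s3, s5, s6, s7} → {s2, s5, s6, s8}.
State s9 is not in {s2, s5, s6, s8}.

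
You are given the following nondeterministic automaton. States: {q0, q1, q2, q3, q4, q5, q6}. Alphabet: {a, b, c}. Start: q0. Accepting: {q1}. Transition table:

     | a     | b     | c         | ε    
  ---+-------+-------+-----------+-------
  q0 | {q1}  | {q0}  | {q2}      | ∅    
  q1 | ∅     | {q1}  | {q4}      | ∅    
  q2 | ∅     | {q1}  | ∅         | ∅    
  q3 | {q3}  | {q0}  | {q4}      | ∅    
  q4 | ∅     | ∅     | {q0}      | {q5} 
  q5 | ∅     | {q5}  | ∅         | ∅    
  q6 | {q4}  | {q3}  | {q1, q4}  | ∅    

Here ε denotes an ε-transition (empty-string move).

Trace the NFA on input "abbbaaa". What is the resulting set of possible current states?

Start in {q0}.
Read 'a': q0→{q1}; now {q1}.
Read 'b': q1→{q1}; now {q1}.
Read 'b': q1→{q1}; now {q1}.
Read 'b': q1→{q1}; now {q1}.
Read 'a': q1→∅; now ∅.
The set is empty and remains empty for the remaining 2 symbols.

∅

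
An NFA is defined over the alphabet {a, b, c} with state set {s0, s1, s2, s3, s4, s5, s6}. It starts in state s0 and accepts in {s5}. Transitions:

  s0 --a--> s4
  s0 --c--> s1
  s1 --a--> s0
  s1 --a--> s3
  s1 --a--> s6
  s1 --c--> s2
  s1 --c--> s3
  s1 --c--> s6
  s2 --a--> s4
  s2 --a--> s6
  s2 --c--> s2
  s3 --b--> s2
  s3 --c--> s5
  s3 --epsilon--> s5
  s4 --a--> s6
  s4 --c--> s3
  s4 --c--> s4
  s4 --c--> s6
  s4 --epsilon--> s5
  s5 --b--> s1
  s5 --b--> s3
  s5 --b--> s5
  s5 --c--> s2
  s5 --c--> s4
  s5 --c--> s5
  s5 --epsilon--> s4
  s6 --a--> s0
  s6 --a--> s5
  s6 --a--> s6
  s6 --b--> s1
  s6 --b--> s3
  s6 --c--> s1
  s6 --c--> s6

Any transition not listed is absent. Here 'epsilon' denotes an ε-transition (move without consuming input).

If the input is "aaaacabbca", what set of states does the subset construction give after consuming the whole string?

{s0, s4, s5, s6}

Start in {s0}.
Read 'a': s0→{s4}; union {s4}; ε-closure = {s4, s5}.
Read 'a': s4→{s6}, s5→∅; now {s6}.
Read 'a': s6→{s0, s5, s6}; union {s0, s5, s6}; ε-closure = {s0, s4, s5, s6}.
Read 'a': s0→{s4}, s4→{s6}, s5→∅, s6→{s0, s5, s6}; now {s0, s4, s5, s6}.
Read 'c': s0→{s1}, s4→{s3, s4, s6}, s5→{s2, s4, s5}, s6→{s1, s6}; now {s1, s2, s3, s4, s5, s6}.
Read 'a': s1→{s0, s3, s6}, s2→{s4, s6}, s3→∅, s4→{s6}, s5→∅, s6→{s0, s5, s6}; now {s0, s3, s4, s5, s6}.
Read 'b': s0→∅, s3→{s2}, s4→∅, s5→{s1, s3, s5}, s6→{s1, s3}; union {s1, s2, s3, s5}; ε-closure = {s1, s2, s3, s4, s5}.
Read 'b': s1→∅, s2→∅, s3→{s2}, s4→∅, s5→{s1, s3, s5}; union {s1, s2, s3, s5}; ε-closure = {s1, s2, s3, s4, s5}.
Read 'c': s1→{s2, s3, s6}, s2→{s2}, s3→{s5}, s4→{s3, s4, s6}, s5→{s2, s4, s5}; now {s2, s3, s4, s5, s6}.
Read 'a': s2→{s4, s6}, s3→∅, s4→{s6}, s5→∅, s6→{s0, s5, s6}; now {s0, s4, s5, s6}.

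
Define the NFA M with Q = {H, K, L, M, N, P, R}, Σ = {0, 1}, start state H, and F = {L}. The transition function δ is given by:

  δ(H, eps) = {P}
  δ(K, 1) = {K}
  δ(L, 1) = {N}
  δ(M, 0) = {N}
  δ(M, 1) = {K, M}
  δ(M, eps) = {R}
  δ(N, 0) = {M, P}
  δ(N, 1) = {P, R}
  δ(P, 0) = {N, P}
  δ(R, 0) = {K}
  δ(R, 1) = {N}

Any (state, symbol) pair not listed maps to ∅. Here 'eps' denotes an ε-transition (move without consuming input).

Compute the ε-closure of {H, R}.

{H, P, R}

Begin with {H, R}.
ε-move H → P; add P.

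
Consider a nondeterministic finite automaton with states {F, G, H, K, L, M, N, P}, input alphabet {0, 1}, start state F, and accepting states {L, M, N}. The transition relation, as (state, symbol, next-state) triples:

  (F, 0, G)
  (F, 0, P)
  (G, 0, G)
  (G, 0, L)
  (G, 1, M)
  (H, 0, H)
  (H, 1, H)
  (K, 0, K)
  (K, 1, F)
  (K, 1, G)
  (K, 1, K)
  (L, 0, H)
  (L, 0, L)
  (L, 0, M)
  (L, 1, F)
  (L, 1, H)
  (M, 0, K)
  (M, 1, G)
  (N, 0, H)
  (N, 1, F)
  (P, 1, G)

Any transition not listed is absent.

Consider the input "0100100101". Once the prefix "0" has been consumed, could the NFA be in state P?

Yes

Start in {F}.
Read '0': {F} → {G, P}.
State P is in {G, P}.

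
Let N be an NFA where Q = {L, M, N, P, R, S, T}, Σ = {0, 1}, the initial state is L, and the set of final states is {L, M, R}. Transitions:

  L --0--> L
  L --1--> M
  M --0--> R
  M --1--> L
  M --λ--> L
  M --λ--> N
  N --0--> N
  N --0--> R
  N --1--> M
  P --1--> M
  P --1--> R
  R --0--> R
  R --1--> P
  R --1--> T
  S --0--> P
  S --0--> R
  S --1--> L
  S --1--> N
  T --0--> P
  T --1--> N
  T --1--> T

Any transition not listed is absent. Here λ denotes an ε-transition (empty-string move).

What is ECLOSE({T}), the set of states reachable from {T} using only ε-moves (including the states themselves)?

{T}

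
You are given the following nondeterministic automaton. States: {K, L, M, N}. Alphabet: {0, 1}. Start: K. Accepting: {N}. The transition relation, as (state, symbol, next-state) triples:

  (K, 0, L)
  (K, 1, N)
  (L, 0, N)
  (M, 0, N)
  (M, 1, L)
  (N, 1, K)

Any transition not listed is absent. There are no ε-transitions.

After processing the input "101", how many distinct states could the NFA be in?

0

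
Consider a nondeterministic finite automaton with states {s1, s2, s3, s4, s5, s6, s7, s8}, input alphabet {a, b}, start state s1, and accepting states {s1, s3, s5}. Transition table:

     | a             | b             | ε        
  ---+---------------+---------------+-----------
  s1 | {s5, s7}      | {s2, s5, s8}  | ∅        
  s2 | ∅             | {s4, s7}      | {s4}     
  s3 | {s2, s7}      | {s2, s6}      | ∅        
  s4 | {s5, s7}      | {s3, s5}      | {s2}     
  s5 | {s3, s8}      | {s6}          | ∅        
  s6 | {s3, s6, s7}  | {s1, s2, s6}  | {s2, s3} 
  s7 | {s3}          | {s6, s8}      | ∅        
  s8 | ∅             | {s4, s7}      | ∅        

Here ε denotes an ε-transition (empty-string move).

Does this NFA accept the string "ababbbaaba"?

Yes

Start in {s1}.
Read 'a': s1→{s5, s7}; now {s5, s7}.
Read 'b': s5→{s6}, s7→{s6, s8}; union {s6, s8}; ε-closure = {s2, s3, s4, s6, s8}.
Read 'a': s2→∅, s3→{s2, s7}, s4→{s5, s7}, s6→{s3, s6, s7}, s8→∅; union {s2, s3, s5, s6, s7}; ε-closure = {s2, s3, s4, s5, s6, s7}.
Read 'b': s2→{s4, s7}, s3→{s2, s6}, s4→{s3, s5}, s5→{s6}, s6→{s1, s2, s6}, s7→{s6, s8}; now {s1, s2, s3, s4, s5, s6, s7, s8}.
Read 'b': s1→{s2, s5, s8}, s2→{s4, s7}, s3→{s2, s6}, s4→{s3, s5}, s5→{s6}, s6→{s1, s2, s6}, s7→{s6, s8}, s8→{s4, s7}; now {s1, s2, s3, s4, s5, s6, s7, s8}.
Read 'b': s1→{s2, s5, s8}, s2→{s4, s7}, s3→{s2, s6}, s4→{s3, s5}, s5→{s6}, s6→{s1, s2, s6}, s7→{s6, s8}, s8→{s4, s7}; now {s1, s2, s3, s4, s5, s6, s7, s8}.
Read 'a': s1→{s5, s7}, s2→∅, s3→{s2, s7}, s4→{s5, s7}, s5→{s3, s8}, s6→{s3, s6, s7}, s7→{s3}, s8→∅; union {s2, s3, s5, s6, s7, s8}; ε-closure = {s2, s3, s4, s5, s6, s7, s8}.
Read 'a': s2→∅, s3→{s2, s7}, s4→{s5, s7}, s5→{s3, s8}, s6→{s3, s6, s7}, s7→{s3}, s8→∅; union {s2, s3, s5, s6, s7, s8}; ε-closure = {s2, s3, s4, s5, s6, s7, s8}.
Read 'b': s2→{s4, s7}, s3→{s2, s6}, s4→{s3, s5}, s5→{s6}, s6→{s1, s2, s6}, s7→{s6, s8}, s8→{s4, s7}; now {s1, s2, s3, s4, s5, s6, s7, s8}.
Read 'a': s1→{s5, s7}, s2→∅, s3→{s2, s7}, s4→{s5, s7}, s5→{s3, s8}, s6→{s3, s6, s7}, s7→{s3}, s8→∅; union {s2, s3, s5, s6, s7, s8}; ε-closure = {s2, s3, s4, s5, s6, s7, s8}.
The final set {s2, s3, s4, s5, s6, s7, s8} contains the accepting states s3, s5.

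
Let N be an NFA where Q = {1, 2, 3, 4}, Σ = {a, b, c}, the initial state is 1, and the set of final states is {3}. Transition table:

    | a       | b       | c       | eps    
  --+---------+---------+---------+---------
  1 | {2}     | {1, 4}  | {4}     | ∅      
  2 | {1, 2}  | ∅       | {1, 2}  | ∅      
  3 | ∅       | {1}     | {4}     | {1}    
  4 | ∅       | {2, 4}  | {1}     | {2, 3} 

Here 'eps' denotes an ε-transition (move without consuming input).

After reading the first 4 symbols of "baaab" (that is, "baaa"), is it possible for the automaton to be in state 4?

No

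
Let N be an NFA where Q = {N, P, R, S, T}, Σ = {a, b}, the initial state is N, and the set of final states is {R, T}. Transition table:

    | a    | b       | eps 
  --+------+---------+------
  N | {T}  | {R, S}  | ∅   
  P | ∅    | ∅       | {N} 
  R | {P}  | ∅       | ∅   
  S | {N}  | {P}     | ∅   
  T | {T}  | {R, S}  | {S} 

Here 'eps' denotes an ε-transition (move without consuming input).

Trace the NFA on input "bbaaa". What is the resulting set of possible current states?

Start in {N}.
Read 'b': N→{R, S}; now {R, S}.
Read 'b': R→∅, S→{P}; union {P}; ε-closure = {N, P}.
Read 'a': N→{T}, P→∅; union {T}; ε-closure = {S, T}.
Read 'a': S→{N}, T→{T}; union {N, T}; ε-closure = {N, S, T}.
Read 'a': N→{T}, S→{N}, T→{T}; union {N, T}; ε-closure = {N, S, T}.

{N, S, T}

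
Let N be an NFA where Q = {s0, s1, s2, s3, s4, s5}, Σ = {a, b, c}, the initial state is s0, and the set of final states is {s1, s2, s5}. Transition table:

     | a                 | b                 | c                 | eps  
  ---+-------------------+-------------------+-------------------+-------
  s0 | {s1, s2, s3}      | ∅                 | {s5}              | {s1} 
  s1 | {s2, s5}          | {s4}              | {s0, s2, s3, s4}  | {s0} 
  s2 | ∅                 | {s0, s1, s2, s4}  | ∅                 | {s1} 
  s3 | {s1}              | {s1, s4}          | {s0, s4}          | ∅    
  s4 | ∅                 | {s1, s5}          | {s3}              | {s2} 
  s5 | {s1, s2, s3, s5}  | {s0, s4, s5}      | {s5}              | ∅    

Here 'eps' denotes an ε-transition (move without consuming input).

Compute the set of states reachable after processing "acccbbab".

Start: ε-closure({s0}) = {s0, s1}.
Read 'a': {s0, s1} → {s0, s1, s2, s3, s5}.
Read 'c': {s0, s1, s2, s3, s5} → {s0, s1, s2, s3, s4, s5}.
Read 'c': {s0, s1, s2, s3, s4, s5} → {s0, s1, s2, s3, s4, s5}.
Read 'c': {s0, s1, s2, s3, s4, s5} → {s0, s1, s2, s3, s4, s5}.
Read 'b': {s0, s1, s2, s3, s4, s5} → {s0, s1, s2, s4, s5}.
Read 'b': {s0, s1, s2, s4, s5} → {s0, s1, s2, s4, s5}.
Read 'a': {s0, s1, s2, s4, s5} → {s0, s1, s2, s3, s5}.
Read 'b': {s0, s1, s2, s3, s5} → {s0, s1, s2, s4, s5}.

{s0, s1, s2, s4, s5}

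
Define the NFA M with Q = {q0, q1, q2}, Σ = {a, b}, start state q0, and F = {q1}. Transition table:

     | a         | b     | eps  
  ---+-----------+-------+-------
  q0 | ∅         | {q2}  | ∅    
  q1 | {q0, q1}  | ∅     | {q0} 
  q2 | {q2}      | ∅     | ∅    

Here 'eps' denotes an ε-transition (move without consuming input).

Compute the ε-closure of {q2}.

Begin with {q2}.
No ε-moves leave this set, so the closure equals the set itself.

{q2}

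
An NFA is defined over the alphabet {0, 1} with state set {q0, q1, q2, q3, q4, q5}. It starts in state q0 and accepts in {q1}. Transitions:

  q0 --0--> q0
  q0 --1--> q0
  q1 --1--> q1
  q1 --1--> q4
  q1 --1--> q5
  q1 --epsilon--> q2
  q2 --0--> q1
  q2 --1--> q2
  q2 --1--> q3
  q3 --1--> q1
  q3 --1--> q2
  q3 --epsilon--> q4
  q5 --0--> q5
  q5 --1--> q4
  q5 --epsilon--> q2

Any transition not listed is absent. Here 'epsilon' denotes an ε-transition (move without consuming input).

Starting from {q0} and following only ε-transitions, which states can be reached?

Begin with {q0}.
No ε-moves leave this set, so the closure equals the set itself.

{q0}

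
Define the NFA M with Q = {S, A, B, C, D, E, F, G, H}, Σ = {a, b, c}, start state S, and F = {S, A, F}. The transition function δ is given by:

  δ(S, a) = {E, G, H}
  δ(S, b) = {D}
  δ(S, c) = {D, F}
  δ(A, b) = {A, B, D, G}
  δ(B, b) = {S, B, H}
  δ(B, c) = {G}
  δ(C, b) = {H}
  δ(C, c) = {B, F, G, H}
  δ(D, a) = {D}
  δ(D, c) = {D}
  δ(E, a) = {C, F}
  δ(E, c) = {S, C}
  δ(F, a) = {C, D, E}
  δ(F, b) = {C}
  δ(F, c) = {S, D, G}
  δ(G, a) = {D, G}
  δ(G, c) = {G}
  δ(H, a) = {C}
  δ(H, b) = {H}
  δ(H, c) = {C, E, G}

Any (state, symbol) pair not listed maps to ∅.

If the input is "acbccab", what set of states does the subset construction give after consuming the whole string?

{H}

Start in {S}.
Read 'a': S→{E, G, H}; now {E, G, H}.
Read 'c': E→{S, C}, G→{G}, H→{C, E, G}; now {S, C, E, G}.
Read 'b': S→{D}, C→{H}, E→∅, G→∅; now {D, H}.
Read 'c': D→{D}, H→{C, E, G}; now {C, D, E, G}.
Read 'c': C→{B, F, G, H}, D→{D}, E→{S, C}, G→{G}; now {S, B, C, D, F, G, H}.
Read 'a': S→{E, G, H}, B→∅, C→∅, D→{D}, F→{C, D, E}, G→{D, G}, H→{C}; now {C, D, E, G, H}.
Read 'b': C→{H}, D→∅, E→∅, G→∅, H→{H}; now {H}.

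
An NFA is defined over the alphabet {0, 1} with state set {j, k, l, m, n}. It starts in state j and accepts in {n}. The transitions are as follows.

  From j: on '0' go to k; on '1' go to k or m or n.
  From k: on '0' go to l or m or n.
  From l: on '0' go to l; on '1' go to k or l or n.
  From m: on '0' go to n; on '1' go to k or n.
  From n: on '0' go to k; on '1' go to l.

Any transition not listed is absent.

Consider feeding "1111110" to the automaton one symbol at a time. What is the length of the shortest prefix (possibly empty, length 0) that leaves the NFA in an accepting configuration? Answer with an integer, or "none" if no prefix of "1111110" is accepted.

1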